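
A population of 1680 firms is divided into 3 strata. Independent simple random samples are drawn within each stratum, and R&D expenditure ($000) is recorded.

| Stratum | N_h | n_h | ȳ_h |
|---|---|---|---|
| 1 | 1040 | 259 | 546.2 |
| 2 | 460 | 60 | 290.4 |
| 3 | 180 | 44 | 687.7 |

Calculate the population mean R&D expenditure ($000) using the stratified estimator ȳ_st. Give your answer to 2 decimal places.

N = Σ N_h = 1680. Stratum weights W_h = N_h/N.
ȳ_st = (1040·546.2 + 460·290.4 + 180·687.7) / 1680 = 491.3202

ȳ_st ≈ 491.32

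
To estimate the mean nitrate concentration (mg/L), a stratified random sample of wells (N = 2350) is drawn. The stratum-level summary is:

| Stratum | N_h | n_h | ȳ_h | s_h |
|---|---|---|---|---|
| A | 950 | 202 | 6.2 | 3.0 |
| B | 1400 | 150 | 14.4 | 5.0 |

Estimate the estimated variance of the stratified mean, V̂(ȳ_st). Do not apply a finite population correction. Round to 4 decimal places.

V̂(ȳ_st) = Σ W_h² s_h²/n_h, with W_h = N_h/N and N = 2350:
  stratum A: (950/2350)²·3.0²/202 = 0.00728119
  stratum B: (1400/2350)²·5.0²/150 = 0.059152
V̂(ȳ_st) = 0.0664331

V̂(ȳ_st) ≈ 0.0664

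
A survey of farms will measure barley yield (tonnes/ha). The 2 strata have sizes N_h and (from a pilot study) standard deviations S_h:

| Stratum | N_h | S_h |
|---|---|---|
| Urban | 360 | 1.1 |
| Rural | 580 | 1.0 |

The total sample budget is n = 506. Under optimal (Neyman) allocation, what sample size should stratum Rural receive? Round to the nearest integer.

Neyman allocation: n_h = n · N_h S_h / Σ N_i S_i, with n = 506.
  stratum Urban: N_h·S_h = 360·1.1 = 396.00
  stratum Rural: N_h·S_h = 580·1.0 = 580.00
Σ N_h S_h = 976.00
n for stratum Rural = 506·580.00/976.00 = 300.697 → 301

301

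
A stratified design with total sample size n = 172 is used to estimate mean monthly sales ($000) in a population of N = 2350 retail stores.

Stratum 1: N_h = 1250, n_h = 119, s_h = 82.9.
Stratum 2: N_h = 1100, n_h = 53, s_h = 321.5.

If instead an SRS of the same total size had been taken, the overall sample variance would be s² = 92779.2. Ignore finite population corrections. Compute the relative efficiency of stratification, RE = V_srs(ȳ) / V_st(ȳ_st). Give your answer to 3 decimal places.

V̂(ȳ_st) = Σ W_h² s_h²/n_h, with W_h = N_h/N and N = 2350:
  stratum 1: (1250/2350)²·82.9²/119 = 16.3398
  stratum 2: (1100/2350)²·321.5²/53 = 427.303
V_st = 443.643
V_srs = s²/n = 92779.2/172 = 539.414
Relative efficiency = V_srs / V_st = 539.414/443.643 = 1.2159

RE ≈ 1.216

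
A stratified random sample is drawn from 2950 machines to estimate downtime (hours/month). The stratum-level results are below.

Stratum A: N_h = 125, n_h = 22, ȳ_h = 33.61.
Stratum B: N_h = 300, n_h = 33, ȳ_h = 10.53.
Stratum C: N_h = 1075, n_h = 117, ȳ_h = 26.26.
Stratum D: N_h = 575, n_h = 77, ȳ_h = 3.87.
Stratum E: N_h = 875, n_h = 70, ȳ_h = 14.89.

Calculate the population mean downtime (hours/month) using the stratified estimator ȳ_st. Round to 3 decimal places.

ȳ_st ≈ 17.235

N = Σ N_h = 2950. Stratum weights W_h = N_h/N.
ȳ_st = (125·33.61 + 300·10.53 + 1075·26.26 + 575·3.87 + 875·14.89) / 2950 = 17.23517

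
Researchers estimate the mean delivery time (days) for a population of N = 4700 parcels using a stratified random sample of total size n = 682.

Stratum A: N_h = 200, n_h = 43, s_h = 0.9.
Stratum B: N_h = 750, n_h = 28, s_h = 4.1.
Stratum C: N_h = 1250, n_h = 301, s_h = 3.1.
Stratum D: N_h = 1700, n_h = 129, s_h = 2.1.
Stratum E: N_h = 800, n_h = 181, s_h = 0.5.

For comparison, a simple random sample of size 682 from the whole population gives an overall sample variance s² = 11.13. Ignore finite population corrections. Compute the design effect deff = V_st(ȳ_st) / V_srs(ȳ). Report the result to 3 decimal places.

deff ≈ 1.354

V̂(ȳ_st) = Σ W_h² s_h²/n_h, with W_h = N_h/N and N = 4700:
  stratum A: (200/4700)²·0.9²/43 = 3.41099e-05
  stratum B: (750/4700)²·4.1²/28 = 0.0152875
  stratum C: (1250/4700)²·3.1²/301 = 0.0022583
  stratum D: (1700/4700)²·2.1²/129 = 0.00447251
  stratum E: (800/4700)²·0.5²/181 = 4.00171e-05
V_st = 0.0220924
V_srs = s²/n = 11.13/682 = 0.0163196
deff = V_st / V_srs = 0.0220924/0.0163196 = 1.3537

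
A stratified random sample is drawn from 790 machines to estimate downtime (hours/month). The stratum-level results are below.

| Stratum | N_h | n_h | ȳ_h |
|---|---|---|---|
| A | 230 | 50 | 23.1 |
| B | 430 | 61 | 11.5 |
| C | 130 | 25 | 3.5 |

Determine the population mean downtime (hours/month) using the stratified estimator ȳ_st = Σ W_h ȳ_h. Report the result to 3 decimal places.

ȳ_st ≈ 13.561

N = Σ N_h = 790. Stratum weights W_h = N_h/N.
ȳ_st = (230·23.1 + 430·11.5 + 130·3.5) / 790 = 13.56076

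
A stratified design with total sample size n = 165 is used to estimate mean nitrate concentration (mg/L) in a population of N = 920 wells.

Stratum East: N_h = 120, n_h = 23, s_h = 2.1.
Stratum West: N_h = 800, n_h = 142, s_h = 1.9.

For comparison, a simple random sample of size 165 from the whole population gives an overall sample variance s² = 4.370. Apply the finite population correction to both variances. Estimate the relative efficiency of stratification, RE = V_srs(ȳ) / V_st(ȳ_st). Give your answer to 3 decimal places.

V̂(ȳ_st) = Σ W_h² (1 − n_h/N_h) s_h²/n_h, with W_h = N_h/N and N = 920:
  stratum East: (120/920)²·(1 − 23/120)·2.1²/23 = 0.00263687
  stratum West: (800/920)²·(1 − 142/800)·1.9²/142 = 0.015811
V_st = 0.0184479
V_srs = (1 − 165/920)·4.370/165 = 0.0217348
Relative efficiency = V_srs / V_st = 0.0217348/0.0184479 = 1.1782

RE ≈ 1.178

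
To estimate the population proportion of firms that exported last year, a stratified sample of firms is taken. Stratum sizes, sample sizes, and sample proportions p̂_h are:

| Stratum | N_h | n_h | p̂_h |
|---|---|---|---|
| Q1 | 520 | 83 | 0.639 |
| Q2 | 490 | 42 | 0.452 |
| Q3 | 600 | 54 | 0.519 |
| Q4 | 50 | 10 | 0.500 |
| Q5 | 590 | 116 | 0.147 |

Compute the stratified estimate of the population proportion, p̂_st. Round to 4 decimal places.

N = 2250; stratum weights W_h = N_h/N.
p̂_st = Σ W_h p̂_h = (520·0.639 + 490·0.452 + 600·0.519 + 50·0.500 + 590·0.147)/2250 = 0.43417

p̂_st ≈ 0.4342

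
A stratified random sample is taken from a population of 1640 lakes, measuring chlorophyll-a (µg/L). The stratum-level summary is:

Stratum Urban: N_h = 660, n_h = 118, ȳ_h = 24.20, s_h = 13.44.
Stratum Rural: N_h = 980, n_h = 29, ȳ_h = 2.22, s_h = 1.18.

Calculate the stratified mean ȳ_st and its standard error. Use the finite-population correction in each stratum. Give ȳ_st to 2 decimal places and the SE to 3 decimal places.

ȳ_st = Σ W_h ȳ_h = (660·24.20 + 980·2.22)/1640 = 11.06561
V̂(ȳ_st) = Σ W_h² (1 − n_h/N_h) s_h²/n_h, with W_h = N_h/N and N = 1640:
  stratum Urban: (660/1640)²·(1 − 118/660)·13.44²/118 = 0.203597
  stratum Rural: (980/1640)²·(1 − 29/980)·1.18²/29 = 0.0166374
V̂(ȳ_st) = 0.220235
SE(ȳ_st) = √0.220235 = 0.469292

ȳ_st ≈ 11.07, SE ≈ 0.469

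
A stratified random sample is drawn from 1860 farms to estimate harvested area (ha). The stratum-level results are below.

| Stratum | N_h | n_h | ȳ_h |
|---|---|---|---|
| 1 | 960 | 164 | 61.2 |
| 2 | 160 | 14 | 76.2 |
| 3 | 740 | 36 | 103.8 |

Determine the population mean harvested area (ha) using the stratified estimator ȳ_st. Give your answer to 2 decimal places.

ȳ_st ≈ 79.44

N = Σ N_h = 1860. Stratum weights W_h = N_h/N.
ȳ_st = (960·61.2 + 160·76.2 + 740·103.8) / 1860 = 79.4387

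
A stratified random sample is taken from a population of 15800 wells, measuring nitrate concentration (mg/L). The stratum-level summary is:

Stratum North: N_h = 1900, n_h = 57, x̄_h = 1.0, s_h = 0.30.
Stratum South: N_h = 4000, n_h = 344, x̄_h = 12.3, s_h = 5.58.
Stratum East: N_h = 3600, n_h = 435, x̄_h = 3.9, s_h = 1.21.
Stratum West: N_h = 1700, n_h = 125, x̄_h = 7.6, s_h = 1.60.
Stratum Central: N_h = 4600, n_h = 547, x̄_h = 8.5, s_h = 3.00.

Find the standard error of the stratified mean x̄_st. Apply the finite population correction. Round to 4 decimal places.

V̂(x̄_st) = Σ W_h² (1 − n_h/N_h) s_h²/n_h, with W_h = N_h/N and N = 15800:
  stratum North: (1900/15800)²·(1 − 57/1900)·0.30²/57 = 2.21479e-05
  stratum South: (4000/15800)²·(1 − 344/4000)·5.58²/344 = 0.00530227
  stratum East: (3600/15800)²·(1 − 435/3600)·1.21²/435 = 0.000153619
  stratum West: (1700/15800)²·(1 − 125/1700)·1.60²/125 = 0.000219657
  stratum Central: (4600/15800)²·(1 − 547/4600)·3.00²/547 = 0.00122878
V̂(x̄_st) = 0.00692648
SE(x̄_st) = √0.00692648 = 0.0832255

SE(x̄_st) ≈ 0.0832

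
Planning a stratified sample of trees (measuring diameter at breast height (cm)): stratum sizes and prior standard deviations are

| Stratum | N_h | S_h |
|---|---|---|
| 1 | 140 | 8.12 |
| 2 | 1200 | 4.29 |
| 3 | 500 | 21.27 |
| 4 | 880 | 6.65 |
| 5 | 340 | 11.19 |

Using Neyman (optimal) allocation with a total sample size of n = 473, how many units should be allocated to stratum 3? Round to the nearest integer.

189

Neyman allocation: n_h = n · N_h S_h / Σ N_i S_i, with n = 473.
  stratum 1: N_h·S_h = 140·8.12 = 1136.80
  stratum 2: N_h·S_h = 1200·4.29 = 5148.00
  stratum 3: N_h·S_h = 500·21.27 = 10635.00
  stratum 4: N_h·S_h = 880·6.65 = 5852.00
  stratum 5: N_h·S_h = 340·11.19 = 3804.60
Σ N_h S_h = 26576.40
n for stratum 3 = 473·10635.00/26576.40 = 189.279 → 189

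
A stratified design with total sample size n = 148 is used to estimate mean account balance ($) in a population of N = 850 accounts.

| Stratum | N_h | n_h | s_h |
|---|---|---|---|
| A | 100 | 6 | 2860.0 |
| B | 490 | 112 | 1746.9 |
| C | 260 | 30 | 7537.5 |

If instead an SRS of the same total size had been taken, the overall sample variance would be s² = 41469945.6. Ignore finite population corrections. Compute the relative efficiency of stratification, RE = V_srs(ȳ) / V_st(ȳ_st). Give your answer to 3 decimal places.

RE ≈ 1.366

V̂(ȳ_st) = Σ W_h² s_h²/n_h, with W_h = N_h/N and N = 850:
  stratum A: (100/850)²·2860.0²/6 = 18868.7
  stratum B: (490/850)²·1746.9²/112 = 9054.66
  stratum C: (260/850)²·7537.5²/30 = 177191
V_st = 205115
V_srs = s²/n = 41469945.6/148 = 280202
Relative efficiency = V_srs / V_st = 280202/205115 = 1.3661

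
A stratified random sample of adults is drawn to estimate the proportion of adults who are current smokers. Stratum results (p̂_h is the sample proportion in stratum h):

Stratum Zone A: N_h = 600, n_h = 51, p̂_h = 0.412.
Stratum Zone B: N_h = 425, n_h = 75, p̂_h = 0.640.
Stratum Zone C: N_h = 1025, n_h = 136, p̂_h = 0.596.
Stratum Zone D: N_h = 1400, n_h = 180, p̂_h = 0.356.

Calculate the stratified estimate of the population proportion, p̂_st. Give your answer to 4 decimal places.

N = 3450; stratum weights W_h = N_h/N.
p̂_st = Σ W_h p̂_h = (600·0.412 + 425·0.640 + 1025·0.596 + 1400·0.356)/3450 = 0.47203

p̂_st ≈ 0.4720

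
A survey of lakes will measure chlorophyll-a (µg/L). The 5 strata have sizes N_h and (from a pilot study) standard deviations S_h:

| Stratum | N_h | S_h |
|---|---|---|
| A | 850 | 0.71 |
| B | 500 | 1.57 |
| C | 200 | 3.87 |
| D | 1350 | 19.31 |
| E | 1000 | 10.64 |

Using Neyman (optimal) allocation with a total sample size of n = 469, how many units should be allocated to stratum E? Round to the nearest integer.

128

Neyman allocation: n_h = n · N_h S_h / Σ N_i S_i, with n = 469.
  stratum A: N_h·S_h = 850·0.71 = 603.50
  stratum B: N_h·S_h = 500·1.57 = 785.00
  stratum C: N_h·S_h = 200·3.87 = 774.00
  stratum D: N_h·S_h = 1350·19.31 = 26068.50
  stratum E: N_h·S_h = 1000·10.64 = 10640.00
Σ N_h S_h = 38871.00
n for stratum E = 469·10640.00/38871.00 = 128.377 → 128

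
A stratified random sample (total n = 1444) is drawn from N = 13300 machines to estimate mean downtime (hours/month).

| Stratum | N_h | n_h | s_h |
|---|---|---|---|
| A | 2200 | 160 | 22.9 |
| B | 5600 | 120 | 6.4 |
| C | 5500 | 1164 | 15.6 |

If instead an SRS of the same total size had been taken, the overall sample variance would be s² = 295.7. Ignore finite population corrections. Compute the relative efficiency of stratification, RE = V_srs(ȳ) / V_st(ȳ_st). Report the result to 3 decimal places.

RE ≈ 1.101

V̂(ȳ_st) = Σ W_h² s_h²/n_h, with W_h = N_h/N and N = 13300:
  stratum A: (2200/13300)²·22.9²/160 = 0.0896795
  stratum B: (5600/13300)²·6.4²/120 = 0.0605134
  stratum C: (5500/13300)²·15.6²/1164 = 0.0357535
V_st = 0.185946
V_srs = s²/n = 295.7/1444 = 0.204778
Relative efficiency = V_srs / V_st = 0.204778/0.185946 = 1.1013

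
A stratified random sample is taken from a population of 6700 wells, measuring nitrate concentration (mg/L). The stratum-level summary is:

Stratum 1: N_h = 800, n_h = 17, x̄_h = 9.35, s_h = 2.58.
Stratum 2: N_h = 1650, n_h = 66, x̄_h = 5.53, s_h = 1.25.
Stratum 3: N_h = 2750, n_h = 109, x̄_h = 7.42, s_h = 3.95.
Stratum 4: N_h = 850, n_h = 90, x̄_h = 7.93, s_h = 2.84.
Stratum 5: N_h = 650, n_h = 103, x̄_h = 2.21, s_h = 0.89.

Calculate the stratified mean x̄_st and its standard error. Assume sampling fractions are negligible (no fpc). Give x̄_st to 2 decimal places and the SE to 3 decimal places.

x̄_st = Σ W_h x̄_h = (800·9.35 + 1650·5.53 + 2750·7.42 + 850·7.93 + 650·2.21)/6700 = 6.74425
V̂(x̄_st) = Σ W_h² s_h²/n_h, with W_h = N_h/N and N = 6700:
  stratum 1: (800/6700)²·2.58²/17 = 0.0055824
  stratum 2: (1650/6700)²·1.25²/66 = 0.0014358
  stratum 3: (2750/6700)²·3.95²/109 = 0.0241148
  stratum 4: (850/6700)²·2.84²/90 = 0.00144239
  stratum 5: (650/6700)²·0.89²/103 = 7.23802e-05
V̂(x̄_st) = 0.0326478
SE(x̄_st) = √0.0326478 = 0.180687

x̄_st ≈ 6.74, SE ≈ 0.181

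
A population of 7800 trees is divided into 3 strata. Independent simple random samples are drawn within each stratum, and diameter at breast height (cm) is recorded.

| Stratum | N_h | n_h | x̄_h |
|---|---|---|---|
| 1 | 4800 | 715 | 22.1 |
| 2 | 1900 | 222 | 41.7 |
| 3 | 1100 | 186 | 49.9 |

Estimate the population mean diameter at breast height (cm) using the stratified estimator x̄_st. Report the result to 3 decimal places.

x̄_st ≈ 30.795

N = Σ N_h = 7800. Stratum weights W_h = N_h/N.
x̄_st = (4800·22.1 + 1900·41.7 + 1100·49.9) / 7800 = 30.79487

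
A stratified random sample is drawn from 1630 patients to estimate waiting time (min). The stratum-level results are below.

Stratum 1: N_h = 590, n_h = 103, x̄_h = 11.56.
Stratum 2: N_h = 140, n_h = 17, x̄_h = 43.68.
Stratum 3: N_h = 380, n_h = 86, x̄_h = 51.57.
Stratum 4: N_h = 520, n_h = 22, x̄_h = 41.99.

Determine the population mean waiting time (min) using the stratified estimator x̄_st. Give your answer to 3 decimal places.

x̄_st ≈ 33.354

N = Σ N_h = 1630. Stratum weights W_h = N_h/N.
x̄_st = (590·11.56 + 140·43.68 + 380·51.57 + 520·41.99) / 1630 = 33.35399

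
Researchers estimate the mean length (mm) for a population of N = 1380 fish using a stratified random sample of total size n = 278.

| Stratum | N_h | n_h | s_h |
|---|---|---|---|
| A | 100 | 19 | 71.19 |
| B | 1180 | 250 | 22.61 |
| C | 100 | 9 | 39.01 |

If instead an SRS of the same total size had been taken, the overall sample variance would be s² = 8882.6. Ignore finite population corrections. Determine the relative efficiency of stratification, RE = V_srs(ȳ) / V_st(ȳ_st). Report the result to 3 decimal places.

RE ≈ 8.445

V̂(ȳ_st) = Σ W_h² s_h²/n_h, with W_h = N_h/N and N = 1380:
  stratum A: (100/1380)²·71.19²/19 = 1.40064
  stratum B: (1180/1380)²·22.61²/250 = 1.49509
  stratum C: (100/1380)²·39.01²/9 = 0.887874
V_st = 3.7836
V_srs = s²/n = 8882.6/278 = 31.9518
Relative efficiency = V_srs / V_st = 31.9518/3.7836 = 8.4448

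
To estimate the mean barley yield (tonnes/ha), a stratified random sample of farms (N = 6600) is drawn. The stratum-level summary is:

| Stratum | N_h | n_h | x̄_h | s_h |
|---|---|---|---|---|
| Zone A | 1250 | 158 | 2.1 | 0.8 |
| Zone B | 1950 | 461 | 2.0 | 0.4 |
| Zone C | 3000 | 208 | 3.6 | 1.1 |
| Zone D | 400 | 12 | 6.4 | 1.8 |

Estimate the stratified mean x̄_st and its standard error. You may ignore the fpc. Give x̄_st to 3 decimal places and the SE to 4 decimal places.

x̄_st ≈ 3.013, SE ≈ 0.0487

x̄_st = Σ W_h x̄_h = (1250·2.1 + 1950·2.0 + 3000·3.6 + 400·6.4)/6600 = 3.01288
V̂(x̄_st) = Σ W_h² s_h²/n_h, with W_h = N_h/N and N = 6600:
  stratum Zone A: (1250/6600)²·0.8²/158 = 0.000145296
  stratum Zone B: (1950/6600)²·0.4²/461 = 3.02971e-05
  stratum Zone C: (3000/6600)²·1.1²/208 = 0.00120192
  stratum Zone D: (400/6600)²·1.8²/12 = 0.000991736
V̂(x̄_st) = 0.00236925
SE(x̄_st) = √0.00236925 = 0.048675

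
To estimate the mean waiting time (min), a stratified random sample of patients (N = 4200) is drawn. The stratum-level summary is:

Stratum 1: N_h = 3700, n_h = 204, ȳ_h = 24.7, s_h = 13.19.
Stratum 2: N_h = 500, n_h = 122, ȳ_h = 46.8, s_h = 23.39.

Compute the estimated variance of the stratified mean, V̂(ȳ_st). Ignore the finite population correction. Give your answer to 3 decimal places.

V̂(ȳ_st) ≈ 0.725

V̂(ȳ_st) = Σ W_h² s_h²/n_h, with W_h = N_h/N and N = 4200:
  stratum 1: (3700/4200)²·13.19²/204 = 0.661857
  stratum 2: (500/4200)²·23.39²/122 = 0.0635539
V̂(ȳ_st) = 0.725411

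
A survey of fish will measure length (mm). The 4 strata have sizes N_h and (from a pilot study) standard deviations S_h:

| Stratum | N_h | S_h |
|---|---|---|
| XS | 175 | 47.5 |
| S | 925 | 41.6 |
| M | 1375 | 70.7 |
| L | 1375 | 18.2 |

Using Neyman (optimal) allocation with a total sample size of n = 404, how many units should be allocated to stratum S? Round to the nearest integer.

Neyman allocation: n_h = n · N_h S_h / Σ N_i S_i, with n = 404.
  stratum XS: N_h·S_h = 175·47.5 = 8312.50
  stratum S: N_h·S_h = 925·41.6 = 38480.00
  stratum M: N_h·S_h = 1375·70.7 = 97212.50
  stratum L: N_h·S_h = 1375·18.2 = 25025.00
Σ N_h S_h = 169030.00
n for stratum S = 404·38480.00/169030.00 = 91.971 → 92

92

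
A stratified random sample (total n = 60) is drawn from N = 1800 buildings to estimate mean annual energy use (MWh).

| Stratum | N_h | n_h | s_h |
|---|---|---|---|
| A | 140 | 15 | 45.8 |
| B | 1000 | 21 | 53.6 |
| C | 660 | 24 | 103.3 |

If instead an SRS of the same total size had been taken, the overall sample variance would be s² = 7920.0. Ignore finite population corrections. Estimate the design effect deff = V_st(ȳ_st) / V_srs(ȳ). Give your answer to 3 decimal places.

deff ≈ 0.779

V̂(ȳ_st) = Σ W_h² s_h²/n_h, with W_h = N_h/N and N = 1800:
  stratum A: (140/1800)²·45.8²/15 = 0.845962
  stratum B: (1000/1800)²·53.6²/21 = 42.2246
  stratum C: (660/1800)²·103.3²/24 = 59.7767
V_st = 102.847
V_srs = s²/n = 7920.0/60 = 132
deff = V_st / V_srs = 102.847/132 = 0.7791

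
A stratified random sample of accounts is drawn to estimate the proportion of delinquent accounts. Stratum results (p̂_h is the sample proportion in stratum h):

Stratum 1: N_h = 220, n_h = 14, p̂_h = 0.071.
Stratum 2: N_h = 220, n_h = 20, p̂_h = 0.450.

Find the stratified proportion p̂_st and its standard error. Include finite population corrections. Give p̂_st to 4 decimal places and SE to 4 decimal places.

p̂_st ≈ 0.2605, SE ≈ 0.0644

N = 440; stratum weights W_h = N_h/N.
p̂_st = Σ W_h p̂_h = (220·0.071 + 220·0.450)/440 = 0.26050
V̂(p̂_st) = Σ W_h² (1 − n_h/N_h) p̂_h(1−p̂_h)/(n_h−1):
  stratum 1: (220/440)²·(1 − 14/220)·0.071·0.929/13 = 0.00118772
  stratum 2: (220/440)²·(1 − 20/220)·0.450·0.550/19 = 0.00296053
V̂(p̂_st) = 0.00414825; SE = √V̂ = 0.0644069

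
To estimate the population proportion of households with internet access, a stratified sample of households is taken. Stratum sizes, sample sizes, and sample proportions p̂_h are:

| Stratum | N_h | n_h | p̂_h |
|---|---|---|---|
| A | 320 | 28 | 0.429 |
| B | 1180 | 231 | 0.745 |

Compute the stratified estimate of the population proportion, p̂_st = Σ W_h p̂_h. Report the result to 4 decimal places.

N = 1500; stratum weights W_h = N_h/N.
p̂_st = Σ W_h p̂_h = (320·0.429 + 1180·0.745)/1500 = 0.67759

p̂_st ≈ 0.6776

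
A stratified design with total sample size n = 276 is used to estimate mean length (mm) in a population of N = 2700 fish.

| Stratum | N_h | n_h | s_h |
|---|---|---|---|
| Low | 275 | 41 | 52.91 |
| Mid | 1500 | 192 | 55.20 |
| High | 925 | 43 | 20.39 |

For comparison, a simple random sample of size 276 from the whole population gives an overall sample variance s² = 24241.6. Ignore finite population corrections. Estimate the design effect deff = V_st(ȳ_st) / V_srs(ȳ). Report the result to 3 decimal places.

V̂(ȳ_st) = Σ W_h² s_h²/n_h, with W_h = N_h/N and N = 2700:
  stratum Low: (275/2700)²·52.91²/41 = 0.70832
  stratum Mid: (1500/2700)²·55.20²/192 = 4.89815
  stratum High: (925/2700)²·20.39²/43 = 1.13481
V_st = 6.74127
V_srs = s²/n = 24241.6/276 = 87.8319
deff = V_st / V_srs = 6.74127/87.8319 = 0.0768

deff ≈ 0.077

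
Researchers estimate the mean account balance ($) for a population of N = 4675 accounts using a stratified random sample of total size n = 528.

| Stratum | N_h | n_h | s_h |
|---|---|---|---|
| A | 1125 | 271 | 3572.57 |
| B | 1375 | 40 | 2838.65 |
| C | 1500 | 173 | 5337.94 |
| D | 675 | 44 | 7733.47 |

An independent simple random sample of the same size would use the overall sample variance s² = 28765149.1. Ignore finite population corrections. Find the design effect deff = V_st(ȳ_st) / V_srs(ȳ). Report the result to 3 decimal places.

deff ≈ 1.201

V̂(ȳ_st) = Σ W_h² s_h²/n_h, with W_h = N_h/N and N = 4675:
  stratum A: (1125/4675)²·3572.57²/271 = 2727.31
  stratum B: (1375/4675)²·2838.65²/40 = 17426.3
  stratum C: (1500/4675)²·5337.94²/173 = 16955.9
  stratum D: (675/4675)²·7733.47²/44 = 28336.1
V_st = 65445.6
V_srs = s²/n = 28765149.1/528 = 54479.4
deff = V_st / V_srs = 65445.6/54479.4 = 1.2013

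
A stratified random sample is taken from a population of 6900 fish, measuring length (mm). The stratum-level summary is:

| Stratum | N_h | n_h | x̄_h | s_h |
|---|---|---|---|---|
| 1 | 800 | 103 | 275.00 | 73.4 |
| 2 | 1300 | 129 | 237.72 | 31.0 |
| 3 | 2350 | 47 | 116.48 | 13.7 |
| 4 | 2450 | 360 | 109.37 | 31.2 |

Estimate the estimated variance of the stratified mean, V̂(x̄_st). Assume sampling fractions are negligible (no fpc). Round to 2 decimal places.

V̂(x̄_st) = Σ W_h² s_h²/n_h, with W_h = N_h/N and N = 6900:
  stratum 1: (800/6900)²·73.4²/103 = 0.703132
  stratum 2: (1300/6900)²·31.0²/129 = 0.264437
  stratum 3: (2350/6900)²·13.7²/47 = 0.463213
  stratum 4: (2450/6900)²·31.2²/360 = 0.340911
V̂(x̄_st) = 1.77169

V̂(x̄_st) ≈ 1.77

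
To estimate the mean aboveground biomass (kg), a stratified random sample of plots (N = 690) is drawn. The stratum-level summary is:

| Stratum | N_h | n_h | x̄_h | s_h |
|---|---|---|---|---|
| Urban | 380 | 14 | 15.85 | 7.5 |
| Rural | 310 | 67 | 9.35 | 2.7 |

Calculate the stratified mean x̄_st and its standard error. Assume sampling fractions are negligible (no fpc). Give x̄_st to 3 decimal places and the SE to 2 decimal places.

x̄_st ≈ 12.930, SE ≈ 1.11

x̄_st = Σ W_h x̄_h = (380·15.85 + 310·9.35)/690 = 12.92971
V̂(x̄_st) = Σ W_h² s_h²/n_h, with W_h = N_h/N and N = 690:
  stratum Urban: (380/690)²·7.5²/14 = 1.21861
  stratum Rural: (310/690)²·2.7²/67 = 0.0219623
V̂(x̄_st) = 1.24057
SE(x̄_st) = √1.24057 = 1.11381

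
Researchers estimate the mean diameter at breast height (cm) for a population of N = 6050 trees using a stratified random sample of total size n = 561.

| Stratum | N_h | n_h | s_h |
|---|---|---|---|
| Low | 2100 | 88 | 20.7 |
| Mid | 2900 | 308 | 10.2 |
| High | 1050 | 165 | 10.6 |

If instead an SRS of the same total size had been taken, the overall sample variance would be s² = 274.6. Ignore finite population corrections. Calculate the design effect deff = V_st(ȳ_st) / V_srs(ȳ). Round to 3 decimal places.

V̂(ȳ_st) = Σ W_h² s_h²/n_h, with W_h = N_h/N and N = 6050:
  stratum Low: (2100/6050)²·20.7²/88 = 0.586659
  stratum Mid: (2900/6050)²·10.2²/308 = 0.0776131
  stratum High: (1050/6050)²·10.6²/165 = 0.0205114
V_st = 0.684784
V_srs = s²/n = 274.6/561 = 0.489483
deff = V_st / V_srs = 0.684784/0.489483 = 1.3990

deff ≈ 1.399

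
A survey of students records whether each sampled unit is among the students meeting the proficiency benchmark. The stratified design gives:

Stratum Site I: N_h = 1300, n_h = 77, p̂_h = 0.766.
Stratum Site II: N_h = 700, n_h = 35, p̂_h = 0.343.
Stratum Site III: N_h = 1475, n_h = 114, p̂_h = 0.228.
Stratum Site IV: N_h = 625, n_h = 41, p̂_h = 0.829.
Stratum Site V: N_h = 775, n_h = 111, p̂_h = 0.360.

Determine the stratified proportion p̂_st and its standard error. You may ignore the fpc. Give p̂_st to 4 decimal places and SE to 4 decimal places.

N = 4875; stratum weights W_h = N_h/N.
p̂_st = Σ W_h p̂_h = (1300·0.766 + 700·0.343 + 1475·0.228 + 625·0.829 + 775·0.360)/4875 = 0.48602
V̂(p̂_st) = Σ W_h² p̂_h(1−p̂_h)/(n_h−1):
  stratum Site I: (1300/4875)²·0.766·0.234/76 = 0.000167714
  stratum Site II: (700/4875)²·0.343·0.657/34 = 0.000136656
  stratum Site III: (1475/4875)²·0.228·0.772/113 = 0.000142596
  stratum Site IV: (625/4875)²·0.829·0.171/40 = 5.82507e-05
  stratum Site V: (775/4875)²·0.360·0.640/110 = 5.29351e-05
V̂(p̂_st) = 0.000558152; SE = √V̂ = 0.0236252

p̂_st ≈ 0.4860, SE ≈ 0.0236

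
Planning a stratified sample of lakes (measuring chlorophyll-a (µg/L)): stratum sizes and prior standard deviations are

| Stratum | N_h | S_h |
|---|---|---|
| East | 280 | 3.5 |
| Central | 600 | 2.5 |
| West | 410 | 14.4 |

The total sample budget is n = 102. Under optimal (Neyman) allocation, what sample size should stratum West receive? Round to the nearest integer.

72

Neyman allocation: n_h = n · N_h S_h / Σ N_i S_i, with n = 102.
  stratum East: N_h·S_h = 280·3.5 = 980.00
  stratum Central: N_h·S_h = 600·2.5 = 1500.00
  stratum West: N_h·S_h = 410·14.4 = 5904.00
Σ N_h S_h = 8384.00
n for stratum West = 102·5904.00/8384.00 = 71.828 → 72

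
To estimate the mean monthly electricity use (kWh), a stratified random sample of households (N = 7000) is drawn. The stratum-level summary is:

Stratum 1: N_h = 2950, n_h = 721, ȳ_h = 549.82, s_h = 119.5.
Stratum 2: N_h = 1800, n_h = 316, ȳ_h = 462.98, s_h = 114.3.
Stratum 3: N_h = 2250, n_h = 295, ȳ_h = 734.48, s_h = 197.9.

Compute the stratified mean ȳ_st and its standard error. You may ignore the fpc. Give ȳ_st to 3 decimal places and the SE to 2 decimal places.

ȳ_st = Σ W_h ȳ_h = (2950·549.82 + 1800·462.98 + 2250·734.48)/7000 = 586.84471
V̂(ȳ_st) = Σ W_h² s_h²/n_h, with W_h = N_h/N and N = 7000:
  stratum 1: (2950/7000)²·119.5²/721 = 3.51762
  stratum 2: (1800/7000)²·114.3²/316 = 2.73372
  stratum 3: (2250/7000)²·197.9²/295 = 13.7163
V̂(ȳ_st) = 19.9677
SE(ȳ_st) = √19.9677 = 4.46852

ȳ_st ≈ 586.845, SE ≈ 4.47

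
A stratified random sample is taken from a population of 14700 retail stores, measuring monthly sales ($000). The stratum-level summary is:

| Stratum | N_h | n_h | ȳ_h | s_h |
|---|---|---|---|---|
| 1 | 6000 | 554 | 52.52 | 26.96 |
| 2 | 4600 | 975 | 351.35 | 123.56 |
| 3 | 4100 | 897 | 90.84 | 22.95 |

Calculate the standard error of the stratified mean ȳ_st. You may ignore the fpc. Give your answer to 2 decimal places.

V̂(ȳ_st) = Σ W_h² s_h²/n_h, with W_h = N_h/N and N = 14700:
  stratum 1: (6000/14700)²·26.96²/554 = 0.218574
  stratum 2: (4600/14700)²·123.56²/975 = 1.53332
  stratum 3: (4100/14700)²·22.95²/897 = 0.0456779
V̂(ȳ_st) = 1.79757
SE(ȳ_st) = √1.79757 = 1.34073

SE(ȳ_st) ≈ 1.34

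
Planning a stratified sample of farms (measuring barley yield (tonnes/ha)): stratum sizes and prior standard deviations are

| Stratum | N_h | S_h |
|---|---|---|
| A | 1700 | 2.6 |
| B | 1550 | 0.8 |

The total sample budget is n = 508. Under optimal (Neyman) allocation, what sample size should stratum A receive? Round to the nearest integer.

397

Neyman allocation: n_h = n · N_h S_h / Σ N_i S_i, with n = 508.
  stratum A: N_h·S_h = 1700·2.6 = 4420.00
  stratum B: N_h·S_h = 1550·0.8 = 1240.00
Σ N_h S_h = 5660.00
n for stratum A = 508·4420.00/5660.00 = 396.707 → 397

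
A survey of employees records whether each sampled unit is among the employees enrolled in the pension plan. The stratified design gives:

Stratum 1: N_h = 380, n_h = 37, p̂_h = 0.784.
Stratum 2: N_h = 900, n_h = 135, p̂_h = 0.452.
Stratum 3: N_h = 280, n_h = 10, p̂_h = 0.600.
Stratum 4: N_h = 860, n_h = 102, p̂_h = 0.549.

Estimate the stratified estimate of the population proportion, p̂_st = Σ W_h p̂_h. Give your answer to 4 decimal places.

N = 2420; stratum weights W_h = N_h/N.
p̂_st = Σ W_h p̂_h = (380·0.784 + 900·0.452 + 280·0.600 + 860·0.549)/2420 = 0.55573

p̂_st ≈ 0.5557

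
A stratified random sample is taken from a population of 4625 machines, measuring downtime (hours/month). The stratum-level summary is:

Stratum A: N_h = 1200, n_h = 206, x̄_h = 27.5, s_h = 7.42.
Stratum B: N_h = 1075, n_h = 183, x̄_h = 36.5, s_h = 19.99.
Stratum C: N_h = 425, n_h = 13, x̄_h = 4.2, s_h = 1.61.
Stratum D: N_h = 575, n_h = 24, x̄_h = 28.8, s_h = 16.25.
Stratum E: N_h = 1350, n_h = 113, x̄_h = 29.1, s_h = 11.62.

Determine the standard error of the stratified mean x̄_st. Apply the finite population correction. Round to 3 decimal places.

SE(x̄_st) ≈ 0.609

V̂(x̄_st) = Σ W_h² (1 − n_h/N_h) s_h²/n_h, with W_h = N_h/N and N = 4625:
  stratum A: (1200/4625)²·(1 − 206/1200)·7.42²/206 = 0.0149034
  stratum B: (1075/4625)²·(1 − 183/1075)·19.99²/183 = 0.0978868
  stratum C: (425/4625)²·(1 − 13/425)·1.61²/13 = 0.00163219
  stratum D: (575/4625)²·(1 − 24/575)·16.25²/24 = 0.162964
  stratum E: (1350/4625)²·(1 − 113/1350)·11.62²/113 = 0.0932854
V̂(x̄_st) = 0.370672
SE(x̄_st) = √0.370672 = 0.608828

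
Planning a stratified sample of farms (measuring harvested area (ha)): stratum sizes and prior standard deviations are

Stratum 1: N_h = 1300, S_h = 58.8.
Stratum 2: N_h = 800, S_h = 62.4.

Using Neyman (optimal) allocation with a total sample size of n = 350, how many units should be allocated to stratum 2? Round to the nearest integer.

138

Neyman allocation: n_h = n · N_h S_h / Σ N_i S_i, with n = 350.
  stratum 1: N_h·S_h = 1300·58.8 = 76440.00
  stratum 2: N_h·S_h = 800·62.4 = 49920.00
Σ N_h S_h = 126360.00
n for stratum 2 = 350·49920.00/126360.00 = 138.272 → 138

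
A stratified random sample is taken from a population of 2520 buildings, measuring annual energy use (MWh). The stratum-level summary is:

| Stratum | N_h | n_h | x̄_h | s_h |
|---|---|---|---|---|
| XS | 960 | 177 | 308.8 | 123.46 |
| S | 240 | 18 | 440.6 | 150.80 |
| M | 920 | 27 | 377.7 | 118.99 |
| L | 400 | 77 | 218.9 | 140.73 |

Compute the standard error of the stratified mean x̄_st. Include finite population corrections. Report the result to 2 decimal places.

V̂(x̄_st) = Σ W_h² (1 − n_h/N_h) s_h²/n_h, with W_h = N_h/N and N = 2520:
  stratum XS: (960/2520)²·(1 − 177/960)·123.46²/177 = 10.1932
  stratum S: (240/2520)²·(1 − 18/240)·150.80²/18 = 10.5997
  stratum M: (920/2520)²·(1 − 27/920)·118.99²/27 = 67.8415
  stratum L: (400/2520)²·(1 − 77/400)·140.73²/77 = 5.23292
V̂(x̄_st) = 93.8673
SE(x̄_st) = √93.8673 = 9.68851

SE(x̄_st) ≈ 9.69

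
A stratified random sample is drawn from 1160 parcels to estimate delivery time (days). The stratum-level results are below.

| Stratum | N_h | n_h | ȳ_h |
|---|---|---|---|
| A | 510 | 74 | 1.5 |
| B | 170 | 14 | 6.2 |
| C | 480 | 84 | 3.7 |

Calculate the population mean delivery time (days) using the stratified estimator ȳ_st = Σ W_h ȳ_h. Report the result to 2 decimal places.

ȳ_st ≈ 3.10

N = Σ N_h = 1160. Stratum weights W_h = N_h/N.
ȳ_st = (510·1.5 + 170·6.2 + 480·3.7) / 1160 = 3.0991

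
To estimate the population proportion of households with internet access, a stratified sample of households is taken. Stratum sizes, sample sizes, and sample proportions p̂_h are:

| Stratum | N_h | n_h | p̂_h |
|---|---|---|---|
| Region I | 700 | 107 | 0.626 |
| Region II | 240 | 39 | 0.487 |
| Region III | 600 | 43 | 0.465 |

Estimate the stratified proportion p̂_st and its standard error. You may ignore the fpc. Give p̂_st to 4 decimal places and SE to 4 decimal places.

p̂_st ≈ 0.5416, SE ≈ 0.0389

N = 1540; stratum weights W_h = N_h/N.
p̂_st = Σ W_h p̂_h = (700·0.626 + 240·0.487 + 600·0.465)/1540 = 0.54161
V̂(p̂_st) = Σ W_h² p̂_h(1−p̂_h)/(n_h−1):
  stratum Region I: (700/1540)²·0.626·0.374/106 = 0.000456346
  stratum Region II: (240/1540)²·0.487·0.513/38 = 0.000159678
  stratum Region III: (600/1540)²·0.465·0.535/42 = 0.000899122
V̂(p̂_st) = 0.00151515; SE = √V̂ = 0.0389249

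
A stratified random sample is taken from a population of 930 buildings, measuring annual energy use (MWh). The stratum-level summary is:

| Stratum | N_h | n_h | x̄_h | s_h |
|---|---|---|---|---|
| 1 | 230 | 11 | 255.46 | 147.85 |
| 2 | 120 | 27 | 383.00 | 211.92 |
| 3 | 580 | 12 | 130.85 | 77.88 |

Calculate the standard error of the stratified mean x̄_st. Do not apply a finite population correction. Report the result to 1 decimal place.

V̂(x̄_st) = Σ W_h² s_h²/n_h, with W_h = N_h/N and N = 930:
  stratum 1: (230/930)²·147.85²/11 = 121.546
  stratum 2: (120/930)²·211.92²/27 = 27.6934
  stratum 3: (580/930)²·77.88²/12 = 196.59
V̂(x̄_st) = 345.829
SE(x̄_st) = √345.829 = 18.5965

SE(x̄_st) ≈ 18.6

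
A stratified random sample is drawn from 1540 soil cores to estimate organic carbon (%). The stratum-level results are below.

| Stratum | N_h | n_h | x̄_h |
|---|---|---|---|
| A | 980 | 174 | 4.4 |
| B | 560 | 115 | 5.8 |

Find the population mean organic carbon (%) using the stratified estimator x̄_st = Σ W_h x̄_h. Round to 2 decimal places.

N = Σ N_h = 1540. Stratum weights W_h = N_h/N.
x̄_st = (980·4.4 + 560·5.8) / 1540 = 4.9091

x̄_st ≈ 4.91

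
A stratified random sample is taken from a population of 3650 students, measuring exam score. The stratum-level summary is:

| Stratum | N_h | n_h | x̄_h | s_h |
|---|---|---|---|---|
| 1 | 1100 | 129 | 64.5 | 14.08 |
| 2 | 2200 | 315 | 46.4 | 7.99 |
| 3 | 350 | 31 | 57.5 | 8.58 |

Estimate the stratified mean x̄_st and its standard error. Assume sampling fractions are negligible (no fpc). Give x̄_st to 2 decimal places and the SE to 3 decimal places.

x̄_st ≈ 52.92, SE ≈ 0.485

x̄_st = Σ W_h x̄_h = (1100·64.5 + 2200·46.4 + 350·57.5)/3650 = 52.91918
V̂(x̄_st) = Σ W_h² s_h²/n_h, with W_h = N_h/N and N = 3650:
  stratum 1: (1100/3650)²·14.08²/129 = 0.139577
  stratum 2: (2200/3650)²·7.99²/315 = 0.0736279
  stratum 3: (350/3650)²·8.58²/31 = 0.0218355
V̂(x̄_st) = 0.235041
SE(x̄_st) = √0.235041 = 0.48481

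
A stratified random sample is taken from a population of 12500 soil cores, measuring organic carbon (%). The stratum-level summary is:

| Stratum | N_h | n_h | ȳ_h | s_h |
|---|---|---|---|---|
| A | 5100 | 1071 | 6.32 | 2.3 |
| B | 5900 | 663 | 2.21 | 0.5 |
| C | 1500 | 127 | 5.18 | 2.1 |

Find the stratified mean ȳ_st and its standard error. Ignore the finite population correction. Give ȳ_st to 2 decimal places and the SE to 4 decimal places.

ȳ_st ≈ 4.24, SE ≈ 0.0375

ȳ_st = Σ W_h ȳ_h = (5100·6.32 + 5900·2.21 + 1500·5.18)/12500 = 4.24328
V̂(ȳ_st) = Σ W_h² s_h²/n_h, with W_h = N_h/N and N = 12500:
  stratum A: (5100/12500)²·2.3²/1071 = 0.000822217
  stratum B: (5900/12500)²·0.5²/663 = 8.4006e-05
  stratum C: (1500/12500)²·2.1²/127 = 0.000500031
V̂(ȳ_st) = 0.00140625
SE(ȳ_st) = √0.00140625 = 0.0375001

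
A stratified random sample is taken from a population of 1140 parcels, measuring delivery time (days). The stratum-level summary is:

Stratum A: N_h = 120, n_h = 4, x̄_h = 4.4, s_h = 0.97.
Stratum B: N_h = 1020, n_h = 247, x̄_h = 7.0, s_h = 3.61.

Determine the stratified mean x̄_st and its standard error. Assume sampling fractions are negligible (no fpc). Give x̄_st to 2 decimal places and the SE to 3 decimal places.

x̄_st ≈ 6.73, SE ≈ 0.212

x̄_st = Σ W_h x̄_h = (120·4.4 + 1020·7.0)/1140 = 6.72632
V̂(x̄_st) = Σ W_h² s_h²/n_h, with W_h = N_h/N and N = 1140:
  stratum A: (120/1140)²·0.97²/4 = 0.00260637
  stratum B: (1020/1140)²·3.61²/247 = 0.0422385
V̂(x̄_st) = 0.0448448
SE(x̄_st) = √0.0448448 = 0.211766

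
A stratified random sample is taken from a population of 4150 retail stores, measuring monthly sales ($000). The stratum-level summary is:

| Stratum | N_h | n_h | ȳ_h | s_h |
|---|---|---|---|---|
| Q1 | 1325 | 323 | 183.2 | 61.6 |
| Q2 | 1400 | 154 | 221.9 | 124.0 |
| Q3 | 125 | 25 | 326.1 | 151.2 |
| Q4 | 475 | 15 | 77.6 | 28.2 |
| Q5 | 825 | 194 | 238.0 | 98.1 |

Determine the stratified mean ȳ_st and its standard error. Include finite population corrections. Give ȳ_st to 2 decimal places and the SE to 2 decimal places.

ȳ_st ≈ 199.37, SE ≈ 3.72

ȳ_st = Σ W_h ȳ_h = (1325·183.2 + 1400·221.9 + 125·326.1 + 475·77.6 + 825·238.0)/4150 = 199.36687
V̂(ȳ_st) = Σ W_h² (1 − n_h/N_h) s_h²/n_h, with W_h = N_h/N and N = 4150:
  stratum Q1: (1325/4150)²·(1 − 323/1325)·61.6²/323 = 0.905621
  stratum Q2: (1400/4150)²·(1 − 154/1400)·124.0²/154 = 10.1128
  stratum Q3: (125/4150)²·(1 − 25/125)·151.2²/25 = 0.663709
  stratum Q4: (475/4150)²·(1 − 15/475)·28.2²/15 = 0.672608
  stratum Q5: (825/4150)²·(1 − 194/825)·98.1²/194 = 1.49942
V̂(ȳ_st) = 13.8542
SE(ȳ_st) = √13.8542 = 3.72212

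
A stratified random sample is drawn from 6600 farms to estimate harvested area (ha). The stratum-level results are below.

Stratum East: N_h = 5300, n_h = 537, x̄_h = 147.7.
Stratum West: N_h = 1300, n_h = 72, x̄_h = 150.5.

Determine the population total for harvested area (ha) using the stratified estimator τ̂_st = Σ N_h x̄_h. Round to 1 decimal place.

τ̂_st = Σ N_h x̄_h = 5300·147.7 + 1300·150.5 = 978460.0

τ̂_st ≈ 978460.0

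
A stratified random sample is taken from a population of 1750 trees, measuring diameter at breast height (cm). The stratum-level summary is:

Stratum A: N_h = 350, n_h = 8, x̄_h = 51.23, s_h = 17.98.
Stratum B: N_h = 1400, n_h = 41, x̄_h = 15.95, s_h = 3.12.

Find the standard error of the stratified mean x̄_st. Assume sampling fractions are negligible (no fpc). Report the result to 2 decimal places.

SE(x̄_st) ≈ 1.33

V̂(x̄_st) = Σ W_h² s_h²/n_h, with W_h = N_h/N and N = 1750:
  stratum A: (350/1750)²·17.98²/8 = 1.6164
  stratum B: (1400/1750)²·3.12²/41 = 0.151952
V̂(x̄_st) = 1.76835
SE(x̄_st) = √1.76835 = 1.32979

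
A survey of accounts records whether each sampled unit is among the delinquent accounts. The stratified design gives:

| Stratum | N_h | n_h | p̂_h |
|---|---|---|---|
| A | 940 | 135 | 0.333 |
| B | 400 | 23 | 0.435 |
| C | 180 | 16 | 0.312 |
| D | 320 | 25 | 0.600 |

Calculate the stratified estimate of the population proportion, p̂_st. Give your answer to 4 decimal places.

p̂_st ≈ 0.3996

N = 1840; stratum weights W_h = N_h/N.
p̂_st = Σ W_h p̂_h = (940·0.333 + 400·0.435 + 180·0.312 + 320·0.600)/1840 = 0.39955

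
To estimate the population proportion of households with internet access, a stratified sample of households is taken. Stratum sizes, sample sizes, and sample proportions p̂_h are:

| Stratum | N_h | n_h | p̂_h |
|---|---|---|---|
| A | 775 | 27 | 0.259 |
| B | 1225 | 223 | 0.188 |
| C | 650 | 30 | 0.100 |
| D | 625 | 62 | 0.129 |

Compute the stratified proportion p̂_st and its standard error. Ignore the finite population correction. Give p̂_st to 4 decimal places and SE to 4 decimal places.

N = 3275; stratum weights W_h = N_h/N.
p̂_st = Σ W_h p̂_h = (775·0.259 + 1225·0.188 + 650·0.100 + 625·0.129)/3275 = 0.17608
V̂(p̂_st) = Σ W_h² p̂_h(1−p̂_h)/(n_h−1):
  stratum A: (775/3275)²·0.259·0.741/26 = 0.000413357
  stratum B: (1225/3275)²·0.188·0.812/222 = 9.62078e-05
  stratum C: (650/3275)²·0.100·0.900/29 = 0.00012225
  stratum D: (625/3275)²·0.129·0.871/61 = 6.70835e-05
V̂(p̂_st) = 0.000698898; SE = √V̂ = 0.0264367

p̂_st ≈ 0.1761, SE ≈ 0.0264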